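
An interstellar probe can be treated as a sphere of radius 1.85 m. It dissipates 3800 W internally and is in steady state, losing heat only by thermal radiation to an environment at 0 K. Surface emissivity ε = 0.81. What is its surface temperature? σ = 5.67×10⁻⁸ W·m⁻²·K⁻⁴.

Steady state: internal power = radiated power, P = εσA T⁴.
Radiating area A = 4πr² = 43.01 m².
T⁴ = P/(εσA) = 3800/(0.81·5.67×10⁻⁸·43.01) = 1.924×10⁹ K⁴.
T = (1.924×10⁹)^(1/4).

T ≈ 209 K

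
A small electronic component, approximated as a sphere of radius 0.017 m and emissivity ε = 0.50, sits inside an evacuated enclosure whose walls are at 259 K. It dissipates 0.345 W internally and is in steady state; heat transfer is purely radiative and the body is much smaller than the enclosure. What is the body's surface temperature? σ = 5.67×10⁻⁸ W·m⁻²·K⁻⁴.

T ≈ 298 K

For a small grey body in a large enclosure, net radiated power = εσA(T⁴ − T_w⁴).
Steady state: P = εσA(T⁴ − T_w⁴) with A = 4πr² = 0.003632 m².
T⁴ = P/(εσA) + T_w⁴ = 0.345/(0.50·5.67×10⁻⁸·0.003632) + (259)⁴
    = 3.351×10⁹ + 4.500×10⁹ = 7.851×10⁹ K⁴.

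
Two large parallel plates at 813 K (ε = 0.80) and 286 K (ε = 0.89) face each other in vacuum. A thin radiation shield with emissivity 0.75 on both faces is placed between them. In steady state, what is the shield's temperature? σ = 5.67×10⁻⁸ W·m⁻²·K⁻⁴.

In steady state the net flux on the hot side equals that on the cold side.
σ(T₁⁴−T_s⁴)/D₁ = σ(T_s⁴−T₂⁴)/D₂, with D₁ = 1/ε₁+1/ε_s−1 = 1.583, D₂ = 1/ε_s+1/ε₂−1 = 1.457.
Solve for T_s⁴: T_s⁴ = (D₂·T₁⁴ + D₁·T₂⁴)/(D₁+D₂) = 2.128×10¹¹ K⁴.

T_s ≈ 679 K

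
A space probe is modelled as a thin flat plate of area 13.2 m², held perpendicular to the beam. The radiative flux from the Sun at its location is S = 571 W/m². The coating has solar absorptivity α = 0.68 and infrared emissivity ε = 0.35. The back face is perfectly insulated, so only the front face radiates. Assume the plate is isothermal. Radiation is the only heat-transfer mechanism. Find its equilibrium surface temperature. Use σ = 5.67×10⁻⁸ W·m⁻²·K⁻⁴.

T ≈ 374 K

At equilibrium, absorbed power = emitted power.
Absorbing cross-section = A = 13.20 m²; emitting surface = A = 13.20 m² (ratio 1).
αS·A_cross = εσ·A_surf·T⁴  ⇒  T⁴ = αS/(ε·1σ).
T⁴ = 0.680·571/(0.35·1·5.67×10⁻⁸) = 1.957×10¹⁰ K⁴.
T = (1.957×10¹⁰)^(1/4).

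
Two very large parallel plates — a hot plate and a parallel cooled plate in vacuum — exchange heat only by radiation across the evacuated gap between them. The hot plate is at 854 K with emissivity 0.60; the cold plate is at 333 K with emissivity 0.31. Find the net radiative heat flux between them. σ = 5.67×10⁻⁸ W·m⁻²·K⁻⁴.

q ≈ 7570 W/m²

For two infinite grey parallel plates, q = σ(T₁⁴ − T₂⁴)/(1/ε₁ + 1/ε₂ − 1).
T₁⁴ − T₂⁴ = 5.319×10¹¹ − 1.230×10¹⁰ = 5.196×10¹¹ K⁴.
1/ε₁ + 1/ε₂ − 1 = 1.667 + 3.226 − 1 = 3.892.
q = 5.67×10⁻⁸ × 5.196×10¹¹ / 3.892.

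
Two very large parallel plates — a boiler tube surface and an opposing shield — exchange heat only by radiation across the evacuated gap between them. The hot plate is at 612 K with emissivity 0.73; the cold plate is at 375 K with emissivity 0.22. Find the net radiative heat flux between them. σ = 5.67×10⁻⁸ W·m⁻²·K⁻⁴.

q ≈ 1390 W/m²

For two infinite grey parallel plates, q = σ(T₁⁴ − T₂⁴)/(1/ε₁ + 1/ε₂ − 1).
T₁⁴ − T₂⁴ = 1.403×10¹¹ − 1.978×10¹⁰ = 1.205×10¹¹ K⁴.
1/ε₁ + 1/ε₂ − 1 = 1.370 + 4.545 − 1 = 4.915.
q = 5.67×10⁻⁸ × 1.205×10¹¹ / 4.915.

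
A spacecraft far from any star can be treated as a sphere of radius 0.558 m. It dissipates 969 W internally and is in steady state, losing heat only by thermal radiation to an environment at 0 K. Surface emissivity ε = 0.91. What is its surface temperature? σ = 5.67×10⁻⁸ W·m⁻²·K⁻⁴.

T ≈ 263 K

Steady state: internal power = radiated power, P = εσA T⁴.
Radiating area A = 4πr² = 3.913 m².
T⁴ = P/(εσA) = 969/(0.91·5.67×10⁻⁸·3.913) = 4.800×10⁹ K⁴.
T = (4.800×10⁹)^(1/4).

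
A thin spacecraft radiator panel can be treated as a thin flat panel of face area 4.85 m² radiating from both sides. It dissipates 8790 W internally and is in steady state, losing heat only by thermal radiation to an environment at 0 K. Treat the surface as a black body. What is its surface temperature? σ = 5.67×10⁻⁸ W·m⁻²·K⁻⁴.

T ≈ 356 K

Steady state: internal power = radiated power, P = εσA T⁴.
Radiating area A = 2·4.85 = 9.700 m².
T⁴ = P/(εσA) = 8790/(1.0·5.67×10⁻⁸·9.700) = 1.598×10¹⁰ K⁴.
T = (1.598×10¹⁰)^(1/4).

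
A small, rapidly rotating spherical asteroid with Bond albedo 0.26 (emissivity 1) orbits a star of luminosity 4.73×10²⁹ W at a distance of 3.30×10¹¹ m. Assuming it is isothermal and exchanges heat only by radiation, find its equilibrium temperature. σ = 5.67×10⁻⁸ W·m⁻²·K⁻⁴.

First find the stellar flux at distance d: S = L/(4πd²) = 4.73×10²⁹/(4π·(3.30×10¹¹)²) = 3.456×10⁵ W/m².
For an isothermal sphere, absorbed (1−a)S·πr² = emitted σ·4πr²·T⁴, so T⁴ = (1−a)S/(4σ).
T⁴ = 0.740·3.456×10⁵/(4·5.67×10⁻⁸) = 1.128×10¹² K⁴.

T ≈ 1030 K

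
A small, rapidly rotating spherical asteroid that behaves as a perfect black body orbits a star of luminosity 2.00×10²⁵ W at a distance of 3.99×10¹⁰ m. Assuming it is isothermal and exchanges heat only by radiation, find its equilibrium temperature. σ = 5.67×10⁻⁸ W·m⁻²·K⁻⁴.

First find the stellar flux at distance d: S = L/(4πd²) = 2.00×10²⁵/(4π·(3.99×10¹⁰)²) = 999.7 W/m².
For an isothermal sphere, absorbed (1−a)S·πr² = emitted σ·4πr²·T⁴, so T⁴ = (1−a)S/(4σ).
T⁴ = 1.00·999.7/(4·5.67×10⁻⁸) = 4.408×10⁹ K⁴.

T ≈ 258 K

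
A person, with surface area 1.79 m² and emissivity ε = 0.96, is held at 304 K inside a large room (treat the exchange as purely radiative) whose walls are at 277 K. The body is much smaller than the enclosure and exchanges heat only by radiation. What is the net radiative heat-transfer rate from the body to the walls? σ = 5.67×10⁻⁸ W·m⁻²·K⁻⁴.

P_net ≈ 259 W

For a small grey body in a large enclosure: P_net = εσA(T_body⁴ − T_wall⁴).
A = 1.79 m²; T_body⁴ − T_wall⁴ = 8.541×10⁹ − 5.887×10⁹ = 2.653×10⁹ K⁴.
|P_net| = 0.96·5.67×10⁻⁸·1.790·2.653×10⁹.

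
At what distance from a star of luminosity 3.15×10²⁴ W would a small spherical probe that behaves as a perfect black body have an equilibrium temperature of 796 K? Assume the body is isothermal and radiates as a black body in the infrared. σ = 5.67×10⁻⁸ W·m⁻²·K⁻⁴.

d ≈ 1.66×10⁹ m

For an isothermal black-emitting sphere, (1−a)S·πr² = σ·4πr²·T⁴ ⇒ S = 4σT⁴/(1−a).
S = 4·5.67×10⁻⁸·(796)⁴/1.00 = 91050 W/m².
Flux falls as S = L/(4πd²), so d = √(L/(4πS)) = √(3.15×10²⁴/(4π·91050)).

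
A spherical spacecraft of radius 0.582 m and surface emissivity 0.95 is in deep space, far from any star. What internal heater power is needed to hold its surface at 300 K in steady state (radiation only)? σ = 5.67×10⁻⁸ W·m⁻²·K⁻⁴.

P = εσ·4πr²·T⁴.
4πr² = 4.257 m²; T⁴ = 8.100×10⁹ K⁴.
P = 0.95·5.67×10⁻⁸·4.257·8.100×10⁹.

P ≈ 1860 W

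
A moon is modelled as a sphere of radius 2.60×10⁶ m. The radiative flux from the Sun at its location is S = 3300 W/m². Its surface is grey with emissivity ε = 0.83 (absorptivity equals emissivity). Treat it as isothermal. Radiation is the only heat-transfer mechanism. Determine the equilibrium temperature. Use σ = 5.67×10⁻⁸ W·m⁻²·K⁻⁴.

T ≈ 347 K

At equilibrium, absorbed power = emitted power.
Absorbing cross-section = πr² = 2.124×10¹³ m²; emitting surface = 4πr² = 8.495×10¹³ m² (ratio 4).
εS·A_cross = εσ·A_surf·T⁴  ⇒  T⁴ = S/(4σ)   (ε cancels).
T⁴ = 3300/(4·5.67×10⁻⁸) = 1.455×10¹⁰ K⁴.
T = (1.455×10¹⁰)^(1/4).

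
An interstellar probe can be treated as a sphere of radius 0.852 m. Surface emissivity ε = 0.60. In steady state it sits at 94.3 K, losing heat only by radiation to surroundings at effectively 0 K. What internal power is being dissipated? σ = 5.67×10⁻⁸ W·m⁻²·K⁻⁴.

Steady state: P = εσA T⁴.
A = 4πr² = 9.122 m²; T⁴ = (94.3)⁴ = 7.908×10⁷ K⁴.
P = 0.60 × 5.67×10⁻⁸ × 9.122 × 7.908×10⁷.

P ≈ 24.5 W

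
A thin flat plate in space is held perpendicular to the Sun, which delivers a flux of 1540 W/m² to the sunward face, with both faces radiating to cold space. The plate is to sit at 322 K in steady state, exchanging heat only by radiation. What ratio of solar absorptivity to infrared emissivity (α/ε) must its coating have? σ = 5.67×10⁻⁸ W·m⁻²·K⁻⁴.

α/ε ≈ 0.792

Balance: αS·A = εσ·2A·T⁴ ⇒ α/ε = 2σT⁴/S.
α/ε = 2·5.67×10⁻⁸·(322)⁴/1540 = 2·5.67×10⁻⁸·1.075×10¹⁰/1540.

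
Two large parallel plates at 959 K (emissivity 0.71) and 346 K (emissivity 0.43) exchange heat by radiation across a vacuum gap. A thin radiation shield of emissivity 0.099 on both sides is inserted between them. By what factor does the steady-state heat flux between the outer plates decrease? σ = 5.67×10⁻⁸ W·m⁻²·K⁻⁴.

Without shield: q₀ = σΔ(T⁴)/(1/ε₁+1/ε₂−1) with denominator 2.734.
With shield the two gaps are in series; the resistances add: (1/ε₁+1/ε_s−1)+(1/ε_s+1/ε₂−1) = 10.51+11.43 = 21.94.
Heat-flux ratio q₀/q = 21.94/2.734.

factor ≈ 8.02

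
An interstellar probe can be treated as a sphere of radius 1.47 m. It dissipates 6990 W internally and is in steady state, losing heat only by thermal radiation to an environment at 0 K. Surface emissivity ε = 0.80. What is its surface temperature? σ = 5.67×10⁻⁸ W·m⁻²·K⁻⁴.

Steady state: internal power = radiated power, P = εσA T⁴.
Radiating area A = 4πr² = 27.15 m².
T⁴ = P/(εσA) = 6990/(0.80·5.67×10⁻⁸·27.15) = 5.675×10⁹ K⁴.
T = (5.675×10⁹)^(1/4).

T ≈ 274 K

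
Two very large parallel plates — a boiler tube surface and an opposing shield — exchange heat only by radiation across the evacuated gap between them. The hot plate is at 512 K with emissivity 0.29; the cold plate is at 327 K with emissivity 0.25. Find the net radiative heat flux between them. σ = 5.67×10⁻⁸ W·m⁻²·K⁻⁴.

q ≈ 504 W/m²

For two infinite grey parallel plates, q = σ(T₁⁴ − T₂⁴)/(1/ε₁ + 1/ε₂ − 1).
T₁⁴ − T₂⁴ = 6.872×10¹⁰ − 1.143×10¹⁰ = 5.729×10¹⁰ K⁴.
1/ε₁ + 1/ε₂ − 1 = 3.448 + 4.000 − 1 = 6.448.
q = 5.67×10⁻⁸ × 5.729×10¹⁰ / 6.448.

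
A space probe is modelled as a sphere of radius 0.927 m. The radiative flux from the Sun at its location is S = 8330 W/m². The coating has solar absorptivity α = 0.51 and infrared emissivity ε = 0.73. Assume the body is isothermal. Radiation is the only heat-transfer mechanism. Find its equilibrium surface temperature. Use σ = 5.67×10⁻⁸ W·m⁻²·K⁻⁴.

At equilibrium, absorbed power = emitted power.
Absorbing cross-section = πr² = 2.700 m²; emitting surface = 4πr² = 10.80 m² (ratio 4).
αS·A_cross = εσ·A_surf·T⁴  ⇒  T⁴ = αS/(ε·4σ).
T⁴ = 0.510·8330/(0.73·4·5.67×10⁻⁸) = 2.566×10¹⁰ K⁴.
T = (2.566×10¹⁰)^(1/4).

T ≈ 400 K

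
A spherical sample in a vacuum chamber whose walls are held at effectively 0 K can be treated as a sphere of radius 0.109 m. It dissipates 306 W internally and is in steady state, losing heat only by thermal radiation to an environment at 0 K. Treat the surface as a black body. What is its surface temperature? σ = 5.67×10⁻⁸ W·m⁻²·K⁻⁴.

Steady state: internal power = radiated power, P = εσA T⁴.
Radiating area A = 4πr² = 0.1493 m².
T⁴ = P/(εσA) = 306/(1.0·5.67×10⁻⁸·0.1493) = 3.615×10¹⁰ K⁴.
T = (3.615×10¹⁰)^(1/4).

T ≈ 436 K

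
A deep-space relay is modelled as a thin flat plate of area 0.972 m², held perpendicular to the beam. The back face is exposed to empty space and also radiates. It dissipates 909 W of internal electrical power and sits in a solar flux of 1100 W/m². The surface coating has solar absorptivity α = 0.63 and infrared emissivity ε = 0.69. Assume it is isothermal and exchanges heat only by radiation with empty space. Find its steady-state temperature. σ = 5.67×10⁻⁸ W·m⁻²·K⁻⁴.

T ≈ 380 K

At steady state, absorbed solar power + internal power = radiated power.
Absorbed: α·S·A_cross = 0.63·1100·0.9720 = 673.6 W (cross-section A).
Total input = 673.6 + 909 = 1583 W.
Radiated: εσ·A_surf·T⁴ with A_surf = 2A = 1.944 m².
T⁴ = 1583/(0.69·5.67×10⁻⁸·1.944) = 2.081×10¹⁰ K⁴.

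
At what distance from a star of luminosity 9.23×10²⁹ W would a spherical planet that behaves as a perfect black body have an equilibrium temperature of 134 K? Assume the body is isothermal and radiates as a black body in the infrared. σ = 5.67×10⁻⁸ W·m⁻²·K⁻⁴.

For an isothermal black-emitting sphere, (1−a)S·πr² = σ·4πr²·T⁴ ⇒ S = 4σT⁴/(1−a).
S = 4·5.67×10⁻⁸·(134)⁴/1.00 = 73.12 W/m².
Flux falls as S = L/(4πd²), so d = √(L/(4πS)) = √(9.23×10²⁹/(4π·73.12)).

d ≈ 3.17×10¹³ m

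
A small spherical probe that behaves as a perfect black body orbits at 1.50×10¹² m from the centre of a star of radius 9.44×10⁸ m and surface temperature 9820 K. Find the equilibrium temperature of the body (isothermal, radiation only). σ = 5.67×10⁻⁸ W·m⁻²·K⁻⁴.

The star's surface emits σT_*⁴; at distance d the flux is S = σT_*⁴(R_*/d)².
S = 5.67×10⁻⁸·(9820)⁴·(9.44×10⁸/1.50×10¹²)² = 208.8 W/m².
For an isothermal sphere T⁴ = (1−a)S/(4σ) = 9.208×10⁸ K⁴.

T ≈ 174 K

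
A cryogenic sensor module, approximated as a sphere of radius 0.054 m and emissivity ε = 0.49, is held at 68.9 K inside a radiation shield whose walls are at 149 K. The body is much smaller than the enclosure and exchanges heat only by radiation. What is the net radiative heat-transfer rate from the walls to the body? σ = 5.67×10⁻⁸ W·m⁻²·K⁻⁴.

For a small grey body in a large enclosure: P_net = εσA(T_body⁴ − T_wall⁴).
A = 4πr² = 0.03664 m²; T_body⁴ − T_wall⁴ = 2.254×10⁷ − 4.929×10⁸ = -4.703×10⁸ K⁴.
|P_net| = 0.49·5.67×10⁻⁸·0.03664·4.703×10⁸.

P_net ≈ 0.479 W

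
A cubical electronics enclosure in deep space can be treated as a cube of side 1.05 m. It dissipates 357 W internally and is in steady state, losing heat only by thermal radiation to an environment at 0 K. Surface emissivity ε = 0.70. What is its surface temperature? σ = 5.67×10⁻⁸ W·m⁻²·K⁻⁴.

T ≈ 192 K

Steady state: internal power = radiated power, P = εσA T⁴.
Radiating area A = 6L² = 6.615 m².
T⁴ = P/(εσA) = 357/(0.70·5.67×10⁻⁸·6.615) = 1.360×10⁹ K⁴.
T = (1.360×10⁹)^(1/4).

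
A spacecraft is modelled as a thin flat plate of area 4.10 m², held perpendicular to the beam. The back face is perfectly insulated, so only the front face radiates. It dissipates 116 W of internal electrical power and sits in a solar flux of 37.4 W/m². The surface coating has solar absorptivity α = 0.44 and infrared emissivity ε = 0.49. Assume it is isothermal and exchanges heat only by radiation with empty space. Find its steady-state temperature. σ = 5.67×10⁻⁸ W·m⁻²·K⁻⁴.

T ≈ 200 K

At steady state, absorbed solar power + internal power = radiated power.
Absorbed: α·S·A_cross = 0.44·37.4·4.100 = 67.47 W (cross-section A).
Total input = 67.47 + 116 = 183.5 W.
Radiated: εσ·A_surf·T⁴ with A_surf = A = 4.100 m².
T⁴ = 183.5/(0.49·5.67×10⁻⁸·4.100) = 1.611×10⁹ K⁴.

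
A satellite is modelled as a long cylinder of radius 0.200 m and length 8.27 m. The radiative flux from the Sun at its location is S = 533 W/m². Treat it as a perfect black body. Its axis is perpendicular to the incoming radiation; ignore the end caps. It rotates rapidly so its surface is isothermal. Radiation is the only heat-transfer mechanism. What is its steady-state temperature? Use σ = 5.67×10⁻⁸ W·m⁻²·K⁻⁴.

T ≈ 234 K

At equilibrium, absorbed power = emitted power.
Absorbing cross-section = 2rL = 3.308 m²; emitting surface = 2πrL = 10.39 m² (ratio π).
S·A_cross = εσ·A_surf·T⁴  ⇒  T⁴ = S/(πσ).
T⁴ = 1.00·533/(π·5.67×10⁻⁸) = 2.992×10⁹ K⁴.
T = (2.992×10⁹)^(1/4).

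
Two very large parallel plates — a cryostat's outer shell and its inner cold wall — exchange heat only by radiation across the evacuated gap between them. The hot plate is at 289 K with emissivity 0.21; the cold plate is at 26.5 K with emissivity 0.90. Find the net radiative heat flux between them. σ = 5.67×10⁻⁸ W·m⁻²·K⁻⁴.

q ≈ 81.2 W/m²

For two infinite grey parallel plates, q = σ(T₁⁴ − T₂⁴)/(1/ε₁ + 1/ε₂ − 1).
T₁⁴ − T₂⁴ = 6.976×10⁹ − 4.932×10⁵ = 6.975×10⁹ K⁴.
1/ε₁ + 1/ε₂ − 1 = 4.762 + 1.111 − 1 = 4.873.
q = 5.67×10⁻⁸ × 6.975×10⁹ / 4.873.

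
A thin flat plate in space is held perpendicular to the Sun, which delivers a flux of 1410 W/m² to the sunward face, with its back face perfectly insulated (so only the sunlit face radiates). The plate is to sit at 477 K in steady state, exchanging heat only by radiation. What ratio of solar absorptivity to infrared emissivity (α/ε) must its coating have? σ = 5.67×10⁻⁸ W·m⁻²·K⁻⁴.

Balance: αS·A = εσ·1A·T⁴ ⇒ α/ε = σT⁴/S.
α/ε = 5.67×10⁻⁸·(477)⁴/1410 = 5.67×10⁻⁸·5.177×10¹⁰/1410.

α/ε ≈ 2.08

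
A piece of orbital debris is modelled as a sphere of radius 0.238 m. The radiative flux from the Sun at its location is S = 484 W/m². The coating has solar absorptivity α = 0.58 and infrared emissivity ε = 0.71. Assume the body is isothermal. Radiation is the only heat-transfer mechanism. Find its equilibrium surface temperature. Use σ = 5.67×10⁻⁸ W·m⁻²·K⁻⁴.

At equilibrium, absorbed power = emitted power.
Absorbing cross-section = πr² = 0.1780 m²; emitting surface = 4πr² = 0.7118 m² (ratio 4).
αS·A_cross = εσ·A_surf·T⁴  ⇒  T⁴ = αS/(ε·4σ).
T⁴ = 0.580·484/(0.71·4·5.67×10⁻⁸) = 1.743×10⁹ K⁴.
T = (1.743×10⁹)^(1/4).

T ≈ 204 K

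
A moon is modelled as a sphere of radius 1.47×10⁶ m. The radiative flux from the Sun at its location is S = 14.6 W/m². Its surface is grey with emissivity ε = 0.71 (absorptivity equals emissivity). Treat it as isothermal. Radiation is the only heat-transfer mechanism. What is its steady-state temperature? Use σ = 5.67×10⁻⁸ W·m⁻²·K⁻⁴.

T ≈ 89.6 K

At equilibrium, absorbed power = emitted power.
Absorbing cross-section = πr² = 6.789×10¹² m²; emitting surface = 4πr² = 2.715×10¹³ m² (ratio 4).
εS·A_cross = εσ·A_surf·T⁴  ⇒  T⁴ = S/(4σ)   (ε cancels).
T⁴ = 14.6/(4·5.67×10⁻⁸) = 6.437×10⁷ K⁴.
T = (6.437×10⁷)^(1/4).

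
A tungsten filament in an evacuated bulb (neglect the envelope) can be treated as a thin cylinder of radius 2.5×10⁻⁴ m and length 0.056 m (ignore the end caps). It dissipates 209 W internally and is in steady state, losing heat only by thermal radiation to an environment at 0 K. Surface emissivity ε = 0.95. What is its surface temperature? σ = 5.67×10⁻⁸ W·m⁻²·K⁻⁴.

Steady state: internal power = radiated power, P = εσA T⁴.
Radiating area A = 2πrL = 8.796×10⁻⁵ m².
T⁴ = P/(εσA) = 209/(0.95·5.67×10⁻⁸·8.796×10⁻⁵) = 4.411×10¹³ K⁴.
T = (4.411×10¹³)^(1/4).

T ≈ 2580 K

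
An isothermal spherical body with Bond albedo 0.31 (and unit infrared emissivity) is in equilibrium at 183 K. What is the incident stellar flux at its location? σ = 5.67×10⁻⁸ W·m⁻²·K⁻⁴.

S ≈ 369 W/m²

(1−a)S·πr² = σ·4πr²·T⁴ ⇒ S = 4σT⁴/(1−a).
S = 4·5.67×10⁻⁸·1.122×10⁹/0.690.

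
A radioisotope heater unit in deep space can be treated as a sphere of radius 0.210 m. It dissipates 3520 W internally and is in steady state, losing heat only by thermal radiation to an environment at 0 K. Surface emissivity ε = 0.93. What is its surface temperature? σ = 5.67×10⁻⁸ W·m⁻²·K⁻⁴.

Steady state: internal power = radiated power, P = εσA T⁴.
Radiating area A = 4πr² = 0.5542 m².
T⁴ = P/(εσA) = 3520/(0.93·5.67×10⁻⁸·0.5542) = 1.205×10¹¹ K⁴.
T = (1.205×10¹¹)^(1/4).

T ≈ 589 K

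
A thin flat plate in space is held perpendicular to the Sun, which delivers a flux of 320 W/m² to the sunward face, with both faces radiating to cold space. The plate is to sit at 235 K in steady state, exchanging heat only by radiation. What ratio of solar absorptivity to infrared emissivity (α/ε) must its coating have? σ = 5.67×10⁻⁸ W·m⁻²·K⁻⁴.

Balance: αS·A = εσ·2A·T⁴ ⇒ α/ε = 2σT⁴/S.
α/ε = 2·5.67×10⁻⁸·(235)⁴/320 = 2·5.67×10⁻⁸·3.050×10⁹/320.

α/ε ≈ 1.08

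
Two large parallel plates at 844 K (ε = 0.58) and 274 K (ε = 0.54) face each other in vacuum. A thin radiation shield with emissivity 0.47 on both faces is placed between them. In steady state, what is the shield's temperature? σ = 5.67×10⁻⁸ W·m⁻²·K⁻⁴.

In steady state the net flux on the hot side equals that on the cold side.
σ(T₁⁴−T_s⁴)/D₁ = σ(T_s⁴−T₂⁴)/D₂, with D₁ = 1/ε₁+1/ε_s−1 = 2.852, D₂ = 1/ε_s+1/ε₂−1 = 2.980.
Solve for T_s⁴: T_s⁴ = (D₂·T₁⁴ + D₁·T₂⁴)/(D₁+D₂) = 2.620×10¹¹ K⁴.

T_s ≈ 715 K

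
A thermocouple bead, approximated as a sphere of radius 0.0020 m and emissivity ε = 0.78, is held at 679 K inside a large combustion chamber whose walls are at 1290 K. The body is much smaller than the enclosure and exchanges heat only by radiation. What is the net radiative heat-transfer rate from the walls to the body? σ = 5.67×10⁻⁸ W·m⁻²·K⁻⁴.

For a small grey body in a large enclosure: P_net = εσA(T_body⁴ − T_wall⁴).
A = 4πr² = 5.027×10⁻⁵ m²; T_body⁴ − T_wall⁴ = 2.126×10¹¹ − 2.769×10¹² = -2.557×10¹² K⁴.
|P_net| = 0.78·5.67×10⁻⁸·5.027×10⁻⁵·2.557×10¹².

P_net ≈ 5.68 W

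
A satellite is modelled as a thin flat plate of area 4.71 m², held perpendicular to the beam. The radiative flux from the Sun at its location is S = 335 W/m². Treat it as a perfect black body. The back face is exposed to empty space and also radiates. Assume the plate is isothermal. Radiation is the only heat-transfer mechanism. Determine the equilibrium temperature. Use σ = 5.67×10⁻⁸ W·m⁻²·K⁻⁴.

T ≈ 233 K

At equilibrium, absorbed power = emitted power.
Absorbing cross-section = A = 4.710 m²; emitting surface = 2A = 9.420 m² (ratio 2).
S·A_cross = εσ·A_surf·T⁴  ⇒  T⁴ = S/(2σ).
T⁴ = 1.00·335/(2·5.67×10⁻⁸) = 2.954×10⁹ K⁴.
T = (2.954×10⁹)^(1/4).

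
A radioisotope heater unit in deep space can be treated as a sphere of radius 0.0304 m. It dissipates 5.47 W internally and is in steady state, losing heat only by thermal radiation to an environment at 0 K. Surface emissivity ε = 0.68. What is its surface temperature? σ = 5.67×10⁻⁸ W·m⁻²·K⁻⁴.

Steady state: internal power = radiated power, P = εσA T⁴.
Radiating area A = 4πr² = 0.01161 m².
T⁴ = P/(εσA) = 5.47/(0.68·5.67×10⁻⁸·0.01161) = 1.222×10¹⁰ K⁴.
T = (1.222×10¹⁰)^(1/4).

T ≈ 332 K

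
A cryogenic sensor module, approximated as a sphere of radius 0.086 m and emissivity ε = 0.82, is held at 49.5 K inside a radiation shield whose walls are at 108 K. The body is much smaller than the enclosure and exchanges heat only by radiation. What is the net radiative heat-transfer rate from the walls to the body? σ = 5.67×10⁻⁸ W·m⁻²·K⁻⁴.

For a small grey body in a large enclosure: P_net = εσA(T_body⁴ − T_wall⁴).
A = 4πr² = 0.09294 m²; T_body⁴ − T_wall⁴ = 6.004×10⁶ − 1.360×10⁸ = -1.300×10⁸ K⁴.
|P_net| = 0.82·5.67×10⁻⁸·0.09294·1.300×10⁸.

P_net ≈ 0.562 W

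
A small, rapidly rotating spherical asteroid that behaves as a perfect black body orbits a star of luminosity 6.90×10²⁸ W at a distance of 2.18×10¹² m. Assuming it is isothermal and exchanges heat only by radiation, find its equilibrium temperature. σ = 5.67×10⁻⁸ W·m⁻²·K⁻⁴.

T ≈ 267 K

First find the stellar flux at distance d: S = L/(4πd²) = 6.90×10²⁸/(4π·(2.18×10¹²)²) = 1155 W/m².
For an isothermal sphere, absorbed (1−a)S·πr² = emitted σ·4πr²·T⁴, so T⁴ = (1−a)S/(4σ).
T⁴ = 1.00·1155/(4·5.67×10⁻⁸) = 5.094×10⁹ K⁴.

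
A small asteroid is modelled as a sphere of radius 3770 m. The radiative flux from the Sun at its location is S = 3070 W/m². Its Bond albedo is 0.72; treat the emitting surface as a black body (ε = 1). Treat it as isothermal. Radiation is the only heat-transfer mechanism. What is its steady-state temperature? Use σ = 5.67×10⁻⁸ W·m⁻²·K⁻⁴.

T ≈ 248 K

At equilibrium, absorbed power = emitted power.
Absorbing cross-section = πr² = 4.465×10⁷ m²; emitting surface = 4πr² = 1.786×10⁸ m² (ratio 4).
(1−a)S·A_cross = εσ·A_surf·T⁴  ⇒  T⁴ = (1−a)S/(4σ).
T⁴ = 0.280·3070/(4·5.67×10⁻⁸) = 3.790×10⁹ K⁴.
T = (3.790×10⁹)^(1/4).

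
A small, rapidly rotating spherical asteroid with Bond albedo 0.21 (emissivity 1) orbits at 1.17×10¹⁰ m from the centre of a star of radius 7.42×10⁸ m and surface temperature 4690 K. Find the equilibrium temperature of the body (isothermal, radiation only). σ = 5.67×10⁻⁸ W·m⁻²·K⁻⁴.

T ≈ 787 K

The star's surface emits σT_*⁴; at distance d the flux is S = σT_*⁴(R_*/d)².
S = 5.67×10⁻⁸·(4690)⁴·(7.42×10⁸/1.17×10¹⁰)² = 1.103×10⁵ W/m².
For an isothermal sphere T⁴ = (1−a)S/(4σ) = 3.843×10¹¹ K⁴.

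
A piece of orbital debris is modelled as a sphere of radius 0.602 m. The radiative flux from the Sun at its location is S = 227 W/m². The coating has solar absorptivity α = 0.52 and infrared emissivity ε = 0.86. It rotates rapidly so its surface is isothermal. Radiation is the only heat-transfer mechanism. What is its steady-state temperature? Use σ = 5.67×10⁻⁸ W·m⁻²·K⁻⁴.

At equilibrium, absorbed power = emitted power.
Absorbing cross-section = πr² = 1.139 m²; emitting surface = 4πr² = 4.554 m² (ratio 4).
αS·A_cross = εσ·A_surf·T⁴  ⇒  T⁴ = αS/(ε·4σ).
T⁴ = 0.520·227/(0.86·4·5.67×10⁻⁸) = 6.052×10⁸ K⁴.
T = (6.052×10⁸)^(1/4).

T ≈ 157 K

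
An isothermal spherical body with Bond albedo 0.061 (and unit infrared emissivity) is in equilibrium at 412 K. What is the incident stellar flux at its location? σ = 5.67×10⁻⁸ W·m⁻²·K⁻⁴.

(1−a)S·πr² = σ·4πr²·T⁴ ⇒ S = 4σT⁴/(1−a).
S = 4·5.67×10⁻⁸·2.881×10¹⁰/0.939.

S ≈ 6960 W/m²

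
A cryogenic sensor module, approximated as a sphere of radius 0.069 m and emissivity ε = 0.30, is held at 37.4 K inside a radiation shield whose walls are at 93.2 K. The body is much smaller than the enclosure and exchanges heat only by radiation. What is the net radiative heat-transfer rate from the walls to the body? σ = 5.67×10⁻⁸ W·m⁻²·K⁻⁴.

P_net ≈ 0.0748 W

For a small grey body in a large enclosure: P_net = εσA(T_body⁴ − T_wall⁴).
A = 4πr² = 0.05983 m²; T_body⁴ − T_wall⁴ = 1.957×10⁶ − 7.545×10⁷ = -7.349×10⁷ K⁴.
|P_net| = 0.30·5.67×10⁻⁸·0.05983·7.349×10⁷.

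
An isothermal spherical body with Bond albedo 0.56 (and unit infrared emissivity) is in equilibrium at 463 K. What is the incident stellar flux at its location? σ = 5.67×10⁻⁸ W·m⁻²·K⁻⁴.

(1−a)S·πr² = σ·4πr²·T⁴ ⇒ S = 4σT⁴/(1−a).
S = 4·5.67×10⁻⁸·4.595×10¹⁰/0.440.

S ≈ 23700 W/m²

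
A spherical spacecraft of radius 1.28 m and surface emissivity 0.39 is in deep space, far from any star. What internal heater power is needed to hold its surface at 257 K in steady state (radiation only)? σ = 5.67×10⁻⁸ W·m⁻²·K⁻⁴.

P = εσ·4πr²·T⁴.
4πr² = 20.59 m²; T⁴ = 4.362×10⁹ K⁴.
P = 0.39·5.67×10⁻⁸·20.59·4.362×10⁹.

P ≈ 1990 W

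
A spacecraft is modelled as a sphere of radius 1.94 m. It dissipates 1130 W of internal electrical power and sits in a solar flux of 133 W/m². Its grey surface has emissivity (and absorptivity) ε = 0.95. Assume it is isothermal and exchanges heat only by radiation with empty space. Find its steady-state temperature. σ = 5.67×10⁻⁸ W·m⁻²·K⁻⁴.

T ≈ 179 K

At steady state, absorbed solar power + internal power = radiated power.
Absorbed: α·S·A_cross = 0.95·133·11.82 = 1494 W (cross-section πr²).
Total input = 1494 + 1130 = 2624 W.
Radiated: εσ·A_surf·T⁴ with A_surf = 4πr² = 47.29 m².
T⁴ = 2624/(0.95·5.67×10⁻⁸·47.29) = 1.030×10⁹ K⁴.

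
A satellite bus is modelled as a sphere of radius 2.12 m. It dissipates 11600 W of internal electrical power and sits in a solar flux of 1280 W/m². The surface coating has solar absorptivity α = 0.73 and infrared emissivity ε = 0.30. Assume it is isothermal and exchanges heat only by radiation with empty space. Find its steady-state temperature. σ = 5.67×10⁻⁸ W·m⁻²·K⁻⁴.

At steady state, absorbed solar power + internal power = radiated power.
Absorbed: α·S·A_cross = 0.73·1280·14.12 = 13190 W (cross-section πr²).
Total input = 13190 + 11600 = 24790 W.
Radiated: εσ·A_surf·T⁴ with A_surf = 4πr² = 56.48 m².
T⁴ = 24790/(0.30·5.67×10⁻⁸·56.48) = 2.581×10¹⁰ K⁴.

T ≈ 401 K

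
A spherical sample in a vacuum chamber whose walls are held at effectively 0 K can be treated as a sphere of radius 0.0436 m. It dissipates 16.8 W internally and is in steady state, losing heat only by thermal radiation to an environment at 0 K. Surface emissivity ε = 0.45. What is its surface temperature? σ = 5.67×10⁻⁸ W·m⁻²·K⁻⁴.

T ≈ 407 K

Steady state: internal power = radiated power, P = εσA T⁴.
Radiating area A = 4πr² = 0.02389 m².
T⁴ = P/(εσA) = 16.8/(0.45·5.67×10⁻⁸·0.02389) = 2.756×10¹⁰ K⁴.
T = (2.756×10¹⁰)^(1/4).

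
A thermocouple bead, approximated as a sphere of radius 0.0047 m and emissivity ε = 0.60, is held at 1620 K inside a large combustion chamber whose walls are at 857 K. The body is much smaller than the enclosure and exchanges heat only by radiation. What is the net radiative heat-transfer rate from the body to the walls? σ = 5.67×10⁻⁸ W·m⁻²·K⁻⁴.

For a small grey body in a large enclosure: P_net = εσA(T_body⁴ − T_wall⁴).
A = 4πr² = 2.776×10⁻⁴ m²; T_body⁴ − T_wall⁴ = 6.887×10¹² − 5.394×10¹¹ = 6.348×10¹² K⁴.
|P_net| = 0.60·5.67×10⁻⁸·2.776×10⁻⁴·6.348×10¹².

P_net ≈ 59.9 W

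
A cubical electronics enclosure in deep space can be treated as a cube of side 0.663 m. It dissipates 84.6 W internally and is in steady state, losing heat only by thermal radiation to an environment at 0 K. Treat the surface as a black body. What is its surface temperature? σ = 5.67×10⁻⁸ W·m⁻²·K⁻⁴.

T ≈ 154 K

Steady state: internal power = radiated power, P = εσA T⁴.
Radiating area A = 6L² = 2.637 m².
T⁴ = P/(εσA) = 84.6/(1.0·5.67×10⁻⁸·2.637) = 5.657×10⁸ K⁴.
T = (5.657×10⁸)^(1/4).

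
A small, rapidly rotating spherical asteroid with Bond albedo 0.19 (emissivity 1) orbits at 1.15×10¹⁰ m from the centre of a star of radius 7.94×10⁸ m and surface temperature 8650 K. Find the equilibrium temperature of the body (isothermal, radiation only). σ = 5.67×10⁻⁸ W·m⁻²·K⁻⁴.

The star's surface emits σT_*⁴; at distance d the flux is S = σT_*⁴(R_*/d)².
S = 5.67×10⁻⁸·(8650)⁴·(7.94×10⁸/1.15×10¹⁰)² = 1.513×10⁶ W/m².
For an isothermal sphere T⁴ = (1−a)S/(4σ) = 5.404×10¹² K⁴.

T ≈ 1520 K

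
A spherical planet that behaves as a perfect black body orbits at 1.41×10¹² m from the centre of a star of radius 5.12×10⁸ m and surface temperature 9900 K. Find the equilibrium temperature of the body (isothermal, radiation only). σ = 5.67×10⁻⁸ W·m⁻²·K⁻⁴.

The star's surface emits σT_*⁴; at distance d the flux is S = σT_*⁴(R_*/d)².
S = 5.67×10⁻⁸·(9900)⁴·(5.12×10⁸/1.41×10¹²)² = 71.82 W/m².
For an isothermal sphere T⁴ = (1−a)S/(4σ) = 3.167×10⁸ K⁴.

T ≈ 133 K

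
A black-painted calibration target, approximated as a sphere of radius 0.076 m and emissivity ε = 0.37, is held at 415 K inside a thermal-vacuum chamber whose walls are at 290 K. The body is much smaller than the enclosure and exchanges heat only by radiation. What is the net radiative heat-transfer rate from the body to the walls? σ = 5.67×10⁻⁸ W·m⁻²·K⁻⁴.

For a small grey body in a large enclosure: P_net = εσA(T_body⁴ − T_wall⁴).
A = 4πr² = 0.07258 m²; T_body⁴ − T_wall⁴ = 2.966×10¹⁰ − 7.073×10⁹ = 2.259×10¹⁰ K⁴.
|P_net| = 0.37·5.67×10⁻⁸·0.07258·2.259×10¹⁰.

P_net ≈ 34.4 W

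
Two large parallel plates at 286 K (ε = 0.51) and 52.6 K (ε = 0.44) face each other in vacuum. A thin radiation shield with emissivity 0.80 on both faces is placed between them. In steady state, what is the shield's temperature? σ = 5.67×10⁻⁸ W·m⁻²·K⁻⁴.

T_s ≈ 244 K

In steady state the net flux on the hot side equals that on the cold side.
σ(T₁⁴−T_s⁴)/D₁ = σ(T_s⁴−T₂⁴)/D₂, with D₁ = 1/ε₁+1/ε_s−1 = 2.211, D₂ = 1/ε_s+1/ε₂−1 = 2.523.
Solve for T_s⁴: T_s⁴ = (D₂·T₁⁴ + D₁·T₂⁴)/(D₁+D₂) = 3.569×10⁹ K⁴.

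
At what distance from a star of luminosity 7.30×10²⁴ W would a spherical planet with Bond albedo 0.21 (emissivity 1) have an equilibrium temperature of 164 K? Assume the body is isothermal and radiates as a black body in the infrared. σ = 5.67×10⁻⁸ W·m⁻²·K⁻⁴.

d ≈ 5.29×10¹⁰ m

For an isothermal black-emitting sphere, (1−a)S·πr² = σ·4πr²·T⁴ ⇒ S = 4σT⁴/(1−a).
S = 4·5.67×10⁻⁸·(164)⁴/0.790 = 207.7 W/m².
Flux falls as S = L/(4πd²), so d = √(L/(4πS)) = √(7.30×10²⁴/(4π·207.7)).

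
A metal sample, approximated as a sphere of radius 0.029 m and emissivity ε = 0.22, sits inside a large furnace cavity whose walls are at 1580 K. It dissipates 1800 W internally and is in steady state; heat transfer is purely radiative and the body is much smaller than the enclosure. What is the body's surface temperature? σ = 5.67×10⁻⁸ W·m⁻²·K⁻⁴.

T ≈ 2110 K

For a small grey body in a large enclosure, net radiated power = εσA(T⁴ − T_w⁴).
Steady state: P = εσA(T⁴ − T_w⁴) with A = 4πr² = 0.01057 m².
T⁴ = P/(εσA) + T_w⁴ = 1800/(0.22·5.67×10⁻⁸·0.01057) + (1580)⁴
    = 1.365×10¹³ + 6.232×10¹² = 1.989×10¹³ K⁴.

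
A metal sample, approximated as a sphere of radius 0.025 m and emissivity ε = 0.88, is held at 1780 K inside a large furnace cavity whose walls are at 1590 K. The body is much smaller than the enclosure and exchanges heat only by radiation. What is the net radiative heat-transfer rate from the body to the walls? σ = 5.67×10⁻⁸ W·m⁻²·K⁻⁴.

P_net ≈ 1430 W

For a small grey body in a large enclosure: P_net = εσA(T_body⁴ − T_wall⁴).
A = 4πr² = 0.007854 m²; T_body⁴ − T_wall⁴ = 1.004×10¹³ − 6.391×10¹² = 3.647×10¹² K⁴.
|P_net| = 0.88·5.67×10⁻⁸·0.007854·3.647×10¹².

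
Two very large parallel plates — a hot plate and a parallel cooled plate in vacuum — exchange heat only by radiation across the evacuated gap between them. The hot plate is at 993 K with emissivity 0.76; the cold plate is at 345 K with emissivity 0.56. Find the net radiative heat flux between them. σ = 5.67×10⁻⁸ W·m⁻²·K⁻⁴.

For two infinite grey parallel plates, q = σ(T₁⁴ − T₂⁴)/(1/ε₁ + 1/ε₂ − 1).
T₁⁴ − T₂⁴ = 9.723×10¹¹ − 1.417×10¹⁰ = 9.581×10¹¹ K⁴.
1/ε₁ + 1/ε₂ − 1 = 1.316 + 1.786 − 1 = 2.102.
q = 5.67×10⁻⁸ × 9.581×10¹¹ / 2.102.

q ≈ 25900 W/m²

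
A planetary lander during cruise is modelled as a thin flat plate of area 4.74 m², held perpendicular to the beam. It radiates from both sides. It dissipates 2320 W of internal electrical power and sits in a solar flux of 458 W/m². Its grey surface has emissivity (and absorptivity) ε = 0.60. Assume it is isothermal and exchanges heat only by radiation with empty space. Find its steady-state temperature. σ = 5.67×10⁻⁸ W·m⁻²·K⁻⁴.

T ≈ 326 K

At steady state, absorbed solar power + internal power = radiated power.
Absorbed: α·S·A_cross = 0.60·458·4.740 = 1303 W (cross-section A).
Total input = 1303 + 2320 = 3623 W.
Radiated: εσ·A_surf·T⁴ with A_surf = 2A = 9.480 m².
T⁴ = 3623/(0.60·5.67×10⁻⁸·9.480) = 1.123×10¹⁰ K⁴.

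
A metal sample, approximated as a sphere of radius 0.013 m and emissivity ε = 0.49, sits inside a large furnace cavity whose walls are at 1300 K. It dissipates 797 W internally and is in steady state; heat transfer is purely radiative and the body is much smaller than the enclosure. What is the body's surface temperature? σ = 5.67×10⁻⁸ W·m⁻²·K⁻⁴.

T ≈ 2010 K

For a small grey body in a large enclosure, net radiated power = εσA(T⁴ − T_w⁴).
Steady state: P = εσA(T⁴ − T_w⁴) with A = 4πr² = 0.002124 m².
T⁴ = P/(εσA) + T_w⁴ = 797/(0.49·5.67×10⁻⁸·0.002124) + (1300)⁴
    = 1.351×10¹³ + 2.856×10¹² = 1.636×10¹³ K⁴.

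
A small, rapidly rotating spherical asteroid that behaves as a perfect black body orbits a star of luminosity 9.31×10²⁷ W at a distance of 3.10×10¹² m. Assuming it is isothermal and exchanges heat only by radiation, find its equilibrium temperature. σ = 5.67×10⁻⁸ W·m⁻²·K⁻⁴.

T ≈ 136 K

First find the stellar flux at distance d: S = L/(4πd²) = 9.31×10²⁷/(4π·(3.10×10¹²)²) = 77.09 W/m².
For an isothermal sphere, absorbed (1−a)S·πr² = emitted σ·4πr²·T⁴, so T⁴ = (1−a)S/(4σ).
T⁴ = 1.00·77.09/(4·5.67×10⁻⁸) = 3.399×10⁸ K⁴.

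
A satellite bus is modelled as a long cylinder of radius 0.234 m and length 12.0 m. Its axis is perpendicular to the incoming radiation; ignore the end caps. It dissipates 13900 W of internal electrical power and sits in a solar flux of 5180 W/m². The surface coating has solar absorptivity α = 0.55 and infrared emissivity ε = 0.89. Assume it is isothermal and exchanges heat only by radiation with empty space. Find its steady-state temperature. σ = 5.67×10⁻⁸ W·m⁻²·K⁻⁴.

T ≈ 428 K

At steady state, absorbed solar power + internal power = radiated power.
Absorbed: α·S·A_cross = 0.55·5180·5.616 = 16000 W (cross-section 2rL).
Total input = 16000 + 13900 = 29900 W.
Radiated: εσ·A_surf·T⁴ with A_surf = 2πrL = 17.64 m².
T⁴ = 29900/(0.89·5.67×10⁻⁸·17.64) = 3.358×10¹⁰ K⁴.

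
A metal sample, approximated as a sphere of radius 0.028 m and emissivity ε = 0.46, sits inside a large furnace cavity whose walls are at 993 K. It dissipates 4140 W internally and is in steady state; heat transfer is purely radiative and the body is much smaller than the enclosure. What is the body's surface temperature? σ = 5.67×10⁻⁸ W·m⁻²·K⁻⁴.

For a small grey body in a large enclosure, net radiated power = εσA(T⁴ − T_w⁴).
Steady state: P = εσA(T⁴ − T_w⁴) with A = 4πr² = 0.009852 m².
T⁴ = P/(εσA) + T_w⁴ = 4140/(0.46·5.67×10⁻⁸·0.009852) + (993)⁴
    = 1.611×10¹³ + 9.723×10¹¹ = 1.708×10¹³ K⁴.

T ≈ 2030 K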